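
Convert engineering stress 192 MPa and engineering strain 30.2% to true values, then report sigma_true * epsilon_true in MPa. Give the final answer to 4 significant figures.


sigma_true = sigma_eng * (1 + epsilon_eng)
sigma_true = 192 * (1 + 0.302) = 249.984 MPa
epsilon_true = ln(1 + epsilon_eng)
epsilon_true = ln(1 + 0.302) = 0.263902
sigma_true * epsilon_true = 249.984 * 0.263902 = 65.97 MPa


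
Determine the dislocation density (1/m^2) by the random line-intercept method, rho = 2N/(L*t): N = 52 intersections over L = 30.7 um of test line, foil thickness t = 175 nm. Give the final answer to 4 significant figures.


rho = 2N / (L * t)
L = 30.7 um = 3.07e-05 m, t = 175 nm = 1.75e-07 m
rho = 2 * 52 / (3.07e-05 * 1.75e-07)
rho = 1.936e+13 1/m^2


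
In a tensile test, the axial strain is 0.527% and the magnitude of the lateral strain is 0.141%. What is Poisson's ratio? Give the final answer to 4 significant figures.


nu = -epsilon_lat / epsilon_axial
Lateral strain is contraction (negative), so using magnitudes:
nu = 0.141 / 0.527
nu = 0.2676


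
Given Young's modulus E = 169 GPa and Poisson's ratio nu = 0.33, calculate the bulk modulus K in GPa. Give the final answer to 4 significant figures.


K = E / (3*(1-2*nu))
K = 169 / (3*(1-2*0.33))
K = 165.7 GPa


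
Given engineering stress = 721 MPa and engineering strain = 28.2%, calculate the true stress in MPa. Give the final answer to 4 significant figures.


sigma_true = sigma_eng * (1 + epsilon_eng)
sigma_true = 721 * (1 + 0.282)
sigma_true = 924.3 MPa


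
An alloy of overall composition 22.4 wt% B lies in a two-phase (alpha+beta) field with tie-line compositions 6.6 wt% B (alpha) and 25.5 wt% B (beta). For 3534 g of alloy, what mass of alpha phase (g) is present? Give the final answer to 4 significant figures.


f_alpha = (C_beta - C0) / (C_beta - C_alpha)
f_alpha = (25.5 - 22.4) / (25.5 - 6.6) = 0.164021
m_alpha = f_alpha * m_total = 0.164021 * 3534 = 579.7 g


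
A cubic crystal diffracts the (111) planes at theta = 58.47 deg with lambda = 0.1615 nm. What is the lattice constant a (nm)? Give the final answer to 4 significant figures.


d = lambda / (2*sin(theta))
d = 0.1615 / (2*sin(58.47 deg))
d = 0.0947362 nm
a = d * sqrt(h^2+k^2+l^2) = 0.0947362 * sqrt(3)
a = 0.1641 nm


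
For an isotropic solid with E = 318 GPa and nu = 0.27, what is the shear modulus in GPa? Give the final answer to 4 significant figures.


G = E / (2*(1+nu))
G = 318 / (2*(1+0.27))
G = 125.2 GPa


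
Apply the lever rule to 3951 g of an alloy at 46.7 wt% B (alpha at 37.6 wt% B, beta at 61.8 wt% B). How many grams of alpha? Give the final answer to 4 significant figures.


f_alpha = (C_beta - C0) / (C_beta - C_alpha)
f_alpha = (61.8 - 46.7) / (61.8 - 37.6) = 0.623967
m_alpha = f_alpha * m_total = 0.623967 * 3951 = 2465 g


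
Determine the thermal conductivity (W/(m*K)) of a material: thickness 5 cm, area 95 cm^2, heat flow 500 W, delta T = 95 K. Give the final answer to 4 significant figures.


k = Q*L / (A*dT)
L = 0.05 m, A = 9.5e-03 m^2
k = 500 * 0.05 / (9.5e-03 * 95)
k = 27.7 W/(m*K)


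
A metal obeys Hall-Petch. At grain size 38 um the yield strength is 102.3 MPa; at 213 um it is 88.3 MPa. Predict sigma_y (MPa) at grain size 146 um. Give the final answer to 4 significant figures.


sigma_y = sigma0 + k / sqrt(d)
1/sqrt(d1) = 1/sqrt(3.8e-05) = 162.221;  1/sqrt(d2) = 68.5189
k = (sigma1 - sigma2) / (1/sqrt(d1) - 1/sqrt(d2)) = (102.3 - 88.3) / (162.221 - 68.5189) = 0.149409 MPa*m^0.5
sigma0 = sigma1 - k/sqrt(d1) = 102.3 - 0.149409*162.221 = 78.0627 MPa
sigma_y(d3) = 78.0627 + 0.149409 / sqrt(1.46e-04) = 90.43 MPa


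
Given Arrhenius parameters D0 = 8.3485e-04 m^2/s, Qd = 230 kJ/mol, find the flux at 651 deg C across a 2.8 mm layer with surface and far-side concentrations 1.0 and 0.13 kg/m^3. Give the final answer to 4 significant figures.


Step 1: D = D0 * exp(-Qd/(R*T))
T = 651 + 273.15 = 924.15 K
D = 8.3485e-04 * exp(-230e3 / (8.314 * 924.15)) = 8.33912e-17 m^2/s
Step 2: J = D * (C1 - C2) / dx
J = 8.33912e-17 * (1.0 - 0.13) / 2.8e-03
J = 2.591e-14 kg/(m^2*s)


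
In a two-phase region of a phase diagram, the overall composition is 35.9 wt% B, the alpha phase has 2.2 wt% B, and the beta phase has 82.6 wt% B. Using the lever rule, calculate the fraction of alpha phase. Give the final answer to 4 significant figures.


f_alpha = (C_beta - C0) / (C_beta - C_alpha)
f_alpha = (82.6 - 35.9) / (82.6 - 2.2)
f_alpha = 0.5808


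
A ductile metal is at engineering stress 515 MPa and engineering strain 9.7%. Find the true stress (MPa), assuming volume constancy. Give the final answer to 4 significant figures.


sigma_true = sigma_eng * (1 + epsilon_eng)
sigma_true = 515 * (1 + 0.097)
sigma_true = 565 MPa


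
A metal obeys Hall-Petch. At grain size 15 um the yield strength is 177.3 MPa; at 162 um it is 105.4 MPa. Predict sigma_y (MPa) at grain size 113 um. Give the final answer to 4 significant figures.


sigma_y = sigma0 + k / sqrt(d)
1/sqrt(d1) = 1/sqrt(1.5e-05) = 258.199;  1/sqrt(d2) = 78.5674
k = (sigma1 - sigma2) / (1/sqrt(d1) - 1/sqrt(d2)) = (177.3 - 105.4) / (258.199 - 78.5674) = 0.400264 MPa*m^0.5
sigma0 = sigma1 - k/sqrt(d1) = 177.3 - 0.400264*258.199 = 73.9523 MPa
sigma_y(d3) = 73.9523 + 0.400264 / sqrt(1.13e-04) = 111.6 MPa


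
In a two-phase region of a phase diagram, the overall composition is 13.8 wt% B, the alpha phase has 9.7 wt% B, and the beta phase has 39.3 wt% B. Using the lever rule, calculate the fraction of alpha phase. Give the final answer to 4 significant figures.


f_alpha = (C_beta - C0) / (C_beta - C_alpha)
f_alpha = (39.3 - 13.8) / (39.3 - 9.7)
f_alpha = 0.8615


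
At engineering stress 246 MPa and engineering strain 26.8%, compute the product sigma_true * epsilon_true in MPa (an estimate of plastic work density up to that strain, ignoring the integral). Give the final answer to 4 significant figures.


sigma_true = sigma_eng * (1 + epsilon_eng)
sigma_true = 246 * (1 + 0.268) = 311.928 MPa
epsilon_true = ln(1 + epsilon_eng)
epsilon_true = ln(1 + 0.268) = 0.237441
sigma_true * epsilon_true = 311.928 * 0.237441 = 74.06 MPa


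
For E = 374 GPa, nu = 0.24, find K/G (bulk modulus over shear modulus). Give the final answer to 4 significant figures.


G = E / (2*(1+nu))
G = 374 / (2*(1+0.24)) = 150.806 GPa
K = E / (3*(1-2*nu))
K = 374 / (3*(1-2*0.24)) = 239.744 GPa
K/G = 239.744 / 150.806 = 1.59


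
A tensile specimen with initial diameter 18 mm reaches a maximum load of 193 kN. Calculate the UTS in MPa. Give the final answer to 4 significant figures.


A0 = pi*(d/2)^2 = pi*(18/2)^2 = 254.469 mm^2
UTS = F_max / A0 = 193*1000 / 254.469
UTS = 758.4 MPa


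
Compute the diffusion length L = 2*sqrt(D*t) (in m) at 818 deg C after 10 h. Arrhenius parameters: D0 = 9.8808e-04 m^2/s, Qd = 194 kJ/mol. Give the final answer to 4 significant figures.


Step 1: D = D0 * exp(-Qd/(R*T))
T = 1091.15 K
D = 9.8808e-04 * exp(-194e3 / (8.314 * 1091.15)) = 5.09856e-13 m^2/s
Step 2: L = 2*sqrt(D*t)
t = 10 h = 36000 s
L = 2*sqrt(5.09856e-13 * 36000) = 2.71e-04 m


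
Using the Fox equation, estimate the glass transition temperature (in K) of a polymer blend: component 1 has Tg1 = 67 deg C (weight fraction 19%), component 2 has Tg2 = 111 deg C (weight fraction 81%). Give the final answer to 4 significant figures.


1/Tg = w1/Tg1 + w2/Tg2 (in Kelvin)
Tg1 = 340.15 K, Tg2 = 384.15 K
1/Tg = 0.19/340.15 + 0.81/384.15
Tg = 374.9 K


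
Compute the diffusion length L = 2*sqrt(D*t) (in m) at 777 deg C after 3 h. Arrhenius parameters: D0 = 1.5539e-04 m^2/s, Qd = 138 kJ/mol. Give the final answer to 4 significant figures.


Step 1: D = D0 * exp(-Qd/(R*T))
T = 1050.15 K
D = 1.5539e-04 * exp(-138e3 / (8.314 * 1050.15)) = 2.1234e-11 m^2/s
Step 2: L = 2*sqrt(D*t)
t = 3 h = 10800 s
L = 2*sqrt(2.1234e-11 * 10800) = 9.578e-04 m


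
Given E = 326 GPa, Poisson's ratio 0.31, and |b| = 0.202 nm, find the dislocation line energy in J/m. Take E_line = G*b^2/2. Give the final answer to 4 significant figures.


Step 1: G = E / (2*(1+nu))
G = 326 / (2*(1+0.31)) = 124.427 GPa = 1.24427e+11 Pa
Step 2: E_line = G*b^2/2
b = 0.202 nm = 2.02e-10 m
E_line = 0.5 * 1.24427e+11 * (2.02e-10)^2 = 2.539e-09 J/m


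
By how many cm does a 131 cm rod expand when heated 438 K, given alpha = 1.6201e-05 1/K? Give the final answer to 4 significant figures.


dL = L0 * alpha * dT
dL = 131 * 1.6201e-05 * 438
dL = 0.9296 cm


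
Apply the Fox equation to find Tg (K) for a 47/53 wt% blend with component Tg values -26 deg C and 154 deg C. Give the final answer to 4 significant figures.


1/Tg = w1/Tg1 + w2/Tg2 (in Kelvin)
Tg1 = 247.15 K, Tg2 = 427.15 K
1/Tg = 0.47/247.15 + 0.53/427.15
Tg = 318.2 K


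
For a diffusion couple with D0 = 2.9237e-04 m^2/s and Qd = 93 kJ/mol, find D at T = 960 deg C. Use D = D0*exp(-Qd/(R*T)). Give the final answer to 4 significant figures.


D = D0 * exp(-Qd / (R*T))
T = 1233.15 K
D = 2.9237e-04 * exp(-93e3 / (8.314 * 1233.15))
D = 3.361e-08 m^2/s


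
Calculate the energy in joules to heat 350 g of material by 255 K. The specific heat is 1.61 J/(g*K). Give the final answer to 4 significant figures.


Q = m * cp * dT
Q = 350 * 1.61 * 255
Q = 143700 J


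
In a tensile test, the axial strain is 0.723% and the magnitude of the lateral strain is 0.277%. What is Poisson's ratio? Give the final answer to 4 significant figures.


nu = -epsilon_lat / epsilon_axial
Lateral strain is contraction (negative), so using magnitudes:
nu = 0.277 / 0.723
nu = 0.3831


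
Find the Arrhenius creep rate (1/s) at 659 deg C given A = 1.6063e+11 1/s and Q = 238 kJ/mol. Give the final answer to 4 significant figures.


rate = A * exp(-Q / (R*T))
T = 659 + 273.15 = 932.15 K
rate = 1.6063e+11 * exp(-238e3 / (8.314 * 932.15))
rate = 7.389e-03 1/s


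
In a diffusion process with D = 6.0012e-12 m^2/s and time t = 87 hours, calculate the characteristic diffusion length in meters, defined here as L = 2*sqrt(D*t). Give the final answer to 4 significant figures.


t = 87 hr = 313200 s
Diffusion length = 2*sqrt(D*t)
= 2*sqrt(6.0012e-12 * 313200)
= 2.742e-03 m


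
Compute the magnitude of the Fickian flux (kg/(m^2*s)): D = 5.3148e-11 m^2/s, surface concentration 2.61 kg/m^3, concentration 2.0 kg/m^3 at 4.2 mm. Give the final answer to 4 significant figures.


J = -D * (dC/dx) = D * (C1 - C2) / dx
J = 5.3148e-11 * (2.61 - 2.0) / 4.2e-03
J = 7.719e-09 kg/(m^2*s)


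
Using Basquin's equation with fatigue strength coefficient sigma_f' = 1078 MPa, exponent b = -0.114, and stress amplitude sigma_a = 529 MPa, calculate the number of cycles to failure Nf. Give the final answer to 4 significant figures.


sigma_a = sigma_f' * (2*Nf)^b
2*Nf = (sigma_a / sigma_f')^(1/b)
2*Nf = (529 / 1078)^(1/-0.114)
2*Nf = 515.178
Nf = 257.6 cycles


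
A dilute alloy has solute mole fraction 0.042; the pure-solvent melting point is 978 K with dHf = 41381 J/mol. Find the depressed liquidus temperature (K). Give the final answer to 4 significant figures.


dT = R*Tm^2*x / dHf
dT = 8.314 * 978^2 * 0.042 / 41381
dT = 8.07116 K
T_new = 978 - 8.07116 = 969.9 K


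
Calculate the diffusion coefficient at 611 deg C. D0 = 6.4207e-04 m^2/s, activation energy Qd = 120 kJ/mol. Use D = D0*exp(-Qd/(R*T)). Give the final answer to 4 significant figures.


D = D0 * exp(-Qd / (R*T))
T = 884.15 K
D = 6.4207e-04 * exp(-120e3 / (8.314 * 884.15))
D = 5.222e-11 m^2/s


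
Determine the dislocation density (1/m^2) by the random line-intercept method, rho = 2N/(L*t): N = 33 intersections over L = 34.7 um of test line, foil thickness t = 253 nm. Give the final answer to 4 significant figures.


rho = 2N / (L * t)
L = 34.7 um = 3.47e-05 m, t = 253 nm = 2.53e-07 m
rho = 2 * 33 / (3.47e-05 * 2.53e-07)
rho = 7.518e+12 1/m^2


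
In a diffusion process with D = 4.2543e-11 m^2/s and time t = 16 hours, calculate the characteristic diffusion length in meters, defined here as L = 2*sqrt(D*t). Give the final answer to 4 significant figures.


t = 16 hr = 57600 s
Diffusion length = 2*sqrt(D*t)
= 2*sqrt(4.2543e-11 * 57600)
= 3.131e-03 m


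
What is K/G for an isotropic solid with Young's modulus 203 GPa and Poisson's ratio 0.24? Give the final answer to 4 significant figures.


G = E / (2*(1+nu))
G = 203 / (2*(1+0.24)) = 81.8548 GPa
K = E / (3*(1-2*nu))
K = 203 / (3*(1-2*0.24)) = 130.128 GPa
K/G = 130.128 / 81.8548 = 1.59


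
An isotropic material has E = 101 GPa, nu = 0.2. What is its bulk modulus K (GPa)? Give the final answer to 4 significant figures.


K = E / (3*(1-2*nu))
K = 101 / (3*(1-2*0.2))
K = 56.11 GPa


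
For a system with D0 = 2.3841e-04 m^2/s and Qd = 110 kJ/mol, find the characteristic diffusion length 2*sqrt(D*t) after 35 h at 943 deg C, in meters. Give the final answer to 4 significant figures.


Step 1: D = D0 * exp(-Qd/(R*T))
T = 1216.15 K
D = 2.3841e-04 * exp(-110e3 / (8.314 * 1216.15)) = 4.49328e-09 m^2/s
Step 2: L = 2*sqrt(D*t)
t = 35 h = 126000 s
L = 2*sqrt(4.49328e-09 * 126000) = 0.04759 m


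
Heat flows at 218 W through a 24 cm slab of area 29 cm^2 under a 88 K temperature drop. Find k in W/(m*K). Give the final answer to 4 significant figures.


k = Q*L / (A*dT)
L = 0.24 m, A = 2.9e-03 m^2
k = 218 * 0.24 / (2.9e-03 * 88)
k = 205 W/(m*K)


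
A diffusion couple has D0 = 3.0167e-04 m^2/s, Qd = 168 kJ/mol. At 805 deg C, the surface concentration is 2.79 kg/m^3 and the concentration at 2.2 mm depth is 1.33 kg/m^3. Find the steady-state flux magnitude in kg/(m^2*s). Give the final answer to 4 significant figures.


Step 1: D = D0 * exp(-Qd/(R*T))
T = 805 + 273.15 = 1078.15 K
D = 3.0167e-04 * exp(-168e3 / (8.314 * 1078.15)) = 2.18729e-12 m^2/s
Step 2: J = D * (C1 - C2) / dx
J = 2.18729e-12 * (2.79 - 1.33) / 2.2e-03
J = 1.452e-09 kg/(m^2*s)


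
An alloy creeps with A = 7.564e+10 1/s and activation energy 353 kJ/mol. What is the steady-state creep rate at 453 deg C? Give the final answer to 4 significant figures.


rate = A * exp(-Q / (R*T))
T = 453 + 273.15 = 726.15 K
rate = 7.564e+10 * exp(-353e3 / (8.314 * 726.15))
rate = 3.057e-15 1/s


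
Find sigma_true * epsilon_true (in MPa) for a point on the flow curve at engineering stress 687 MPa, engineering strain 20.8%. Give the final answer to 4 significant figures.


sigma_true = sigma_eng * (1 + epsilon_eng)
sigma_true = 687 * (1 + 0.208) = 829.896 MPa
epsilon_true = ln(1 + epsilon_eng)
epsilon_true = ln(1 + 0.208) = 0.188966
sigma_true * epsilon_true = 829.896 * 0.188966 = 156.8 MPa


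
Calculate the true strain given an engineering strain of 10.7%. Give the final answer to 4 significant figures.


epsilon_true = ln(1 + epsilon_eng)
epsilon_true = ln(1 + 0.107)
epsilon_true = 0.1017


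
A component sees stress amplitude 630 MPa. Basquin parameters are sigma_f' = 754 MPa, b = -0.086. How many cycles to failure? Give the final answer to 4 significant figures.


sigma_a = sigma_f' * (2*Nf)^b
2*Nf = (sigma_a / sigma_f')^(1/b)
2*Nf = (630 / 754)^(1/-0.086)
2*Nf = 8.07858
Nf = 4.039 cycles


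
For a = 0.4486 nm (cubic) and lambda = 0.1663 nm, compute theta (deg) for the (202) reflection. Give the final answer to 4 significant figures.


d = a / sqrt(h^2+k^2+l^2)
d = 0.4486 / sqrt(8) = 0.158604 nm
lambda = 2*d*sin(theta)  =>  sin(theta) = lambda / (2*d)
sin(theta) = 0.1663 / (2 * 0.158604) = 0.524262
theta = 31.62 deg


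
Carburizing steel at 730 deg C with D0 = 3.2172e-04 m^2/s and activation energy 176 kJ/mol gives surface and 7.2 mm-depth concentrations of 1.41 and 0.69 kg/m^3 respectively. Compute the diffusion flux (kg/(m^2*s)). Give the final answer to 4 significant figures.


Step 1: D = D0 * exp(-Qd/(R*T))
T = 730 + 273.15 = 1003.15 K
D = 3.2172e-04 * exp(-176e3 / (8.314 * 1003.15)) = 2.2015e-13 m^2/s
Step 2: J = D * (C1 - C2) / dx
J = 2.2015e-13 * (1.41 - 0.69) / 7.2e-03
J = 2.201e-11 kg/(m^2*s)


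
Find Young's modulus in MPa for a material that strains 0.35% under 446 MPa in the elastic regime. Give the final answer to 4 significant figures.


E = sigma / epsilon
epsilon = 0.35% = 3.5e-03
E = 446 / 3.5e-03
E = 127400 MPa


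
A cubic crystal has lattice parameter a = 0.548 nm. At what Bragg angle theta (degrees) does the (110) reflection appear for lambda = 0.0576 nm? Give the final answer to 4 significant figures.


d = a / sqrt(h^2+k^2+l^2)
d = 0.548 / sqrt(2) = 0.387495 nm
lambda = 2*d*sin(theta)  =>  sin(theta) = lambda / (2*d)
sin(theta) = 0.0576 / (2 * 0.387495) = 0.0743236
theta = 4.262 deg


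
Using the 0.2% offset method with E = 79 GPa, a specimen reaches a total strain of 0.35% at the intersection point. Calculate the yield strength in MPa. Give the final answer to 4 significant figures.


Offset strain = 0.002
Elastic strain at yield = total_strain - offset = 3.5e-03 - 0.002 = 1.5e-03
sigma_y = E * elastic_strain = 79000 * 1.5e-03
sigma_y = 118.5 MPa


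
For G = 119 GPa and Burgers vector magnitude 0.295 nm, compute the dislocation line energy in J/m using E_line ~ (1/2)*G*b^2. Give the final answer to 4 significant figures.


E = G*b^2/2
b = 0.295 nm = 2.95e-10 m
G = 119 GPa = 1.19e+11 Pa
E = 0.5 * 1.19e+11 * (2.95e-10)^2
E = 5.178e-09 J/m


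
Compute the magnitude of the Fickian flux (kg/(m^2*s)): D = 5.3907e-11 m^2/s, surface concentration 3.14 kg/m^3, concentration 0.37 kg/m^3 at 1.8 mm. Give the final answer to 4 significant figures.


J = -D * (dC/dx) = D * (C1 - C2) / dx
J = 5.3907e-11 * (3.14 - 0.37) / 1.8e-03
J = 8.296e-08 kg/(m^2*s)


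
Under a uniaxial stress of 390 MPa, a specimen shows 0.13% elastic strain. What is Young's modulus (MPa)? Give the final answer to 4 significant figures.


E = sigma / epsilon
epsilon = 0.13% = 1.3e-03
E = 390 / 1.3e-03
E = 300000 MPa


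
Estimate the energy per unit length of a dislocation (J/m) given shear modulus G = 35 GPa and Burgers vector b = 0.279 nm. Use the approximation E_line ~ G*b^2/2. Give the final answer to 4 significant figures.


E = G*b^2/2
b = 0.279 nm = 2.79e-10 m
G = 35 GPa = 3.5e+10 Pa
E = 0.5 * 3.5e+10 * (2.79e-10)^2
E = 1.362e-09 J/m


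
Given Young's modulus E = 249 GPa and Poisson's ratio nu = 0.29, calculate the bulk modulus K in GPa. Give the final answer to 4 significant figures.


K = E / (3*(1-2*nu))
K = 249 / (3*(1-2*0.29))
K = 197.6 GPa


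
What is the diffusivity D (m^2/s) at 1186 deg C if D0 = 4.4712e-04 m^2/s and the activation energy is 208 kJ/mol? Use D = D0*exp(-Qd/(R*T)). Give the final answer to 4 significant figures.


D = D0 * exp(-Qd / (R*T))
T = 1459.15 K
D = 4.4712e-04 * exp(-208e3 / (8.314 * 1459.15))
D = 1.6e-11 m^2/s


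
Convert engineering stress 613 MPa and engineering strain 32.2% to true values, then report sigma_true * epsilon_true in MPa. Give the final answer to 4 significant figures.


sigma_true = sigma_eng * (1 + epsilon_eng)
sigma_true = 613 * (1 + 0.322) = 810.386 MPa
epsilon_true = ln(1 + epsilon_eng)
epsilon_true = ln(1 + 0.322) = 0.279146
sigma_true * epsilon_true = 810.386 * 0.279146 = 226.2 MPa


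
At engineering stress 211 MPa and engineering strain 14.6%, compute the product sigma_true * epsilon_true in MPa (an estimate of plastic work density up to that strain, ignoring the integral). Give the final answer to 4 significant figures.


sigma_true = sigma_eng * (1 + epsilon_eng)
sigma_true = 211 * (1 + 0.146) = 241.806 MPa
epsilon_true = ln(1 + epsilon_eng)
epsilon_true = ln(1 + 0.146) = 0.136278
sigma_true * epsilon_true = 241.806 * 0.136278 = 32.95 MPa


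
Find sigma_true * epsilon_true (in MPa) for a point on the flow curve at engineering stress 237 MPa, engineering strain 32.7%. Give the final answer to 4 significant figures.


sigma_true = sigma_eng * (1 + epsilon_eng)
sigma_true = 237 * (1 + 0.327) = 314.499 MPa
epsilon_true = ln(1 + epsilon_eng)
epsilon_true = ln(1 + 0.327) = 0.282921
sigma_true * epsilon_true = 314.499 * 0.282921 = 88.98 MPa


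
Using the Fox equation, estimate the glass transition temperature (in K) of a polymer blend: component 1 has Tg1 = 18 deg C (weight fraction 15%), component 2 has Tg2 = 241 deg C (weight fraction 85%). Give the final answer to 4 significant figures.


1/Tg = w1/Tg1 + w2/Tg2 (in Kelvin)
Tg1 = 291.15 K, Tg2 = 514.15 K
1/Tg = 0.15/291.15 + 0.85/514.15
Tg = 461.2 K


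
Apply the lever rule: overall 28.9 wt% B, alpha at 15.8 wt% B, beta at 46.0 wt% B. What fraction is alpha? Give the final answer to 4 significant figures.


f_alpha = (C_beta - C0) / (C_beta - C_alpha)
f_alpha = (46.0 - 28.9) / (46.0 - 15.8)
f_alpha = 0.5662


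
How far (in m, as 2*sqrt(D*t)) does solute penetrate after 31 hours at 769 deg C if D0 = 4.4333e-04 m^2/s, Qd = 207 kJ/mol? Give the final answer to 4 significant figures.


Step 1: D = D0 * exp(-Qd/(R*T))
T = 1042.15 K
D = 4.4333e-04 * exp(-207e3 / (8.314 * 1042.15)) = 1.8668e-14 m^2/s
Step 2: L = 2*sqrt(D*t)
t = 31 h = 111600 s
L = 2*sqrt(1.8668e-14 * 111600) = 9.129e-05 m


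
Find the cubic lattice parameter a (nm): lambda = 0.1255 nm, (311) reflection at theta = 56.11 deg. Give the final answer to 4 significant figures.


d = lambda / (2*sin(theta))
d = 0.1255 / (2*sin(56.11 deg))
d = 0.0755924 nm
a = d * sqrt(h^2+k^2+l^2) = 0.0755924 * sqrt(11)
a = 0.2507 nm


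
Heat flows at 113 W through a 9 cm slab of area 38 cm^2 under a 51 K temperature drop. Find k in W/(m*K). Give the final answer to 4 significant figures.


k = Q*L / (A*dT)
L = 0.09 m, A = 3.8e-03 m^2
k = 113 * 0.09 / (3.8e-03 * 51)
k = 52.48 W/(m*K)


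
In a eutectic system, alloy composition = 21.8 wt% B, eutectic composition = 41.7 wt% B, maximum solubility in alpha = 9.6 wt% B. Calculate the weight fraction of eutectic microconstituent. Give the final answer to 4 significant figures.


f_primary = (C_e - C0) / (C_e - C_alpha_max)
f_primary = (41.7 - 21.8) / (41.7 - 9.6)
f_primary = 0.619938
f_eutectic = 1 - 0.619938 = 0.3801


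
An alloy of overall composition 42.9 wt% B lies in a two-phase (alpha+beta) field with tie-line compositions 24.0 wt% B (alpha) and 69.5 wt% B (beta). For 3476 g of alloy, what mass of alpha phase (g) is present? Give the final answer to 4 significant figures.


f_alpha = (C_beta - C0) / (C_beta - C_alpha)
f_alpha = (69.5 - 42.9) / (69.5 - 24.0) = 0.584615
m_alpha = f_alpha * m_total = 0.584615 * 3476 = 2032 g


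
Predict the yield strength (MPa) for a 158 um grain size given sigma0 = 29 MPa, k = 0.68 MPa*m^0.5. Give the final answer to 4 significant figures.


sigma_y = sigma0 + k / sqrt(d)
d = 158 um = 1.58e-04 m
sigma_y = 29 + 0.68 / sqrt(1.58e-04)
sigma_y = 83.1 MPa


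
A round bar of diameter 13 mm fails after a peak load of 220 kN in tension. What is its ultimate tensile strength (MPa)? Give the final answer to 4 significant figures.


A0 = pi*(d/2)^2 = pi*(13/2)^2 = 132.732 mm^2
UTS = F_max / A0 = 220*1000 / 132.732
UTS = 1657 MPa


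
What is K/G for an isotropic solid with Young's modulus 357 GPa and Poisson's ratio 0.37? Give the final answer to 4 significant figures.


G = E / (2*(1+nu))
G = 357 / (2*(1+0.37)) = 130.292 GPa
K = E / (3*(1-2*nu))
K = 357 / (3*(1-2*0.37)) = 457.692 GPa
K/G = 457.692 / 130.292 = 3.513


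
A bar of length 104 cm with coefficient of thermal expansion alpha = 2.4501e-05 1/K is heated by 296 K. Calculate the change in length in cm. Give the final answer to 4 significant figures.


dL = L0 * alpha * dT
dL = 104 * 2.4501e-05 * 296
dL = 0.7542 cm


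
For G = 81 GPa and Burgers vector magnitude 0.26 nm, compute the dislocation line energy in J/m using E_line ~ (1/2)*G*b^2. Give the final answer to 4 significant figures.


E = G*b^2/2
b = 0.26 nm = 2.6e-10 m
G = 81 GPa = 8.1e+10 Pa
E = 0.5 * 8.1e+10 * (2.6e-10)^2
E = 2.738e-09 J/m


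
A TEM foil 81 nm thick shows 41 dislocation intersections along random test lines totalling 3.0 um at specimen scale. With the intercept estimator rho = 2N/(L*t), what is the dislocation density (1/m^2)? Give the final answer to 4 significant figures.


rho = 2N / (L * t)
L = 3.0 um = 3e-06 m, t = 81 nm = 8.1e-08 m
rho = 2 * 41 / (3e-06 * 8.1e-08)
rho = 3.374e+14 1/m^2


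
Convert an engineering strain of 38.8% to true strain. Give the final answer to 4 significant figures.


epsilon_true = ln(1 + epsilon_eng)
epsilon_true = ln(1 + 0.388)
epsilon_true = 0.3279


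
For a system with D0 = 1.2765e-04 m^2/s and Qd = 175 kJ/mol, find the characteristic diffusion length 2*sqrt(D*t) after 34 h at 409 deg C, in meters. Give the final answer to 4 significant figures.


Step 1: D = D0 * exp(-Qd/(R*T))
T = 682.15 K
D = 1.2765e-04 * exp(-175e3 / (8.314 * 682.15)) = 5.07186e-18 m^2/s
Step 2: L = 2*sqrt(D*t)
t = 34 h = 122400 s
L = 2*sqrt(5.07186e-18 * 122400) = 1.576e-06 m


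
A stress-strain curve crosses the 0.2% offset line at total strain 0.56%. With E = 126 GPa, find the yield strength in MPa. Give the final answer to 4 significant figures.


Offset strain = 0.002
Elastic strain at yield = total_strain - offset = 5.6e-03 - 0.002 = 3.6e-03
sigma_y = E * elastic_strain = 126000 * 3.6e-03
sigma_y = 453.6 MPa


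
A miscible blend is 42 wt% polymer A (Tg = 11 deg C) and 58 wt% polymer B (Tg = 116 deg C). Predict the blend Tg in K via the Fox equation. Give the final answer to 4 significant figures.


1/Tg = w1/Tg1 + w2/Tg2 (in Kelvin)
Tg1 = 284.15 K, Tg2 = 389.15 K
1/Tg = 0.42/284.15 + 0.58/389.15
Tg = 336.9 K


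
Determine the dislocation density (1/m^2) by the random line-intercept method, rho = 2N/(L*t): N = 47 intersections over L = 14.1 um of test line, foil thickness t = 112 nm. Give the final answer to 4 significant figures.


rho = 2N / (L * t)
L = 14.1 um = 1.41e-05 m, t = 112 nm = 1.12e-07 m
rho = 2 * 47 / (1.41e-05 * 1.12e-07)
rho = 5.952e+13 1/m^2


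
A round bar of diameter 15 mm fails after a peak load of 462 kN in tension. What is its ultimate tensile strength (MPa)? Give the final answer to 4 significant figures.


A0 = pi*(d/2)^2 = pi*(15/2)^2 = 176.715 mm^2
UTS = F_max / A0 = 462*1000 / 176.715
UTS = 2614 MPa


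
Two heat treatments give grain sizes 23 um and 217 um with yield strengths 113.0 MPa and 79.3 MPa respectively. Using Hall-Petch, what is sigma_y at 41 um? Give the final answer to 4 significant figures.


sigma_y = sigma0 + k / sqrt(d)
1/sqrt(d1) = 1/sqrt(2.3e-05) = 208.514;  1/sqrt(d2) = 67.8844
k = (sigma1 - sigma2) / (1/sqrt(d1) - 1/sqrt(d2)) = (113.0 - 79.3) / (208.514 - 67.8844) = 0.239636 MPa*m^0.5
sigma0 = sigma1 - k/sqrt(d1) = 113.0 - 0.239636*208.514 = 63.0325 MPa
sigma_y(d3) = 63.0325 + 0.239636 / sqrt(4.1e-05) = 100.5 MPa


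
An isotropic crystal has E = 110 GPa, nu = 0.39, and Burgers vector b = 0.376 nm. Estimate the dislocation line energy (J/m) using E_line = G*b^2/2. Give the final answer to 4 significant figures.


Step 1: G = E / (2*(1+nu))
G = 110 / (2*(1+0.39)) = 39.5683 GPa = 3.95683e+10 Pa
Step 2: E_line = G*b^2/2
b = 0.376 nm = 3.76e-10 m
E_line = 0.5 * 3.95683e+10 * (3.76e-10)^2 = 2.797e-09 J/m


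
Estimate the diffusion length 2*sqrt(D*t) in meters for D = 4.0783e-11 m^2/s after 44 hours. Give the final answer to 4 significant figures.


t = 44 hr = 158400 s
Diffusion length = 2*sqrt(D*t)
= 2*sqrt(4.0783e-11 * 158400)
= 5.083e-03 m


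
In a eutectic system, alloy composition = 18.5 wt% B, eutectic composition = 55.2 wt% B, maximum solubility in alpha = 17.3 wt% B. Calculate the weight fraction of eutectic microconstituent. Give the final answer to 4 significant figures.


f_primary = (C_e - C0) / (C_e - C_alpha_max)
f_primary = (55.2 - 18.5) / (55.2 - 17.3)
f_primary = 0.968338
f_eutectic = 1 - 0.968338 = 0.03166


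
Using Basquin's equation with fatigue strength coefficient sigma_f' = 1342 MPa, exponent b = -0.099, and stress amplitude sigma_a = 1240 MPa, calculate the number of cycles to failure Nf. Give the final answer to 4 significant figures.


sigma_a = sigma_f' * (2*Nf)^b
2*Nf = (sigma_a / sigma_f')^(1/b)
2*Nf = (1240 / 1342)^(1/-0.099)
2*Nf = 2.22216
Nf = 1.111 cycles


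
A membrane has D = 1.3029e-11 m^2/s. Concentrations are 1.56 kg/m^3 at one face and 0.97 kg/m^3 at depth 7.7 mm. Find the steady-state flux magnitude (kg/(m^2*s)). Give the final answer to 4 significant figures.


J = -D * (dC/dx) = D * (C1 - C2) / dx
J = 1.3029e-11 * (1.56 - 0.97) / 7.7e-03
J = 9.983e-10 kg/(m^2*s)


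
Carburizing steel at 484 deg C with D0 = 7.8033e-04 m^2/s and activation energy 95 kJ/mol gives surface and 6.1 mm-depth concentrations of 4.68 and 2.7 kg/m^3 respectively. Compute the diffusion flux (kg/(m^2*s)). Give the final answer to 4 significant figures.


Step 1: D = D0 * exp(-Qd/(R*T))
T = 484 + 273.15 = 757.15 K
D = 7.8033e-04 * exp(-95e3 / (8.314 * 757.15)) = 2.17838e-10 m^2/s
Step 2: J = D * (C1 - C2) / dx
J = 2.17838e-10 * (4.68 - 2.7) / 6.1e-03
J = 7.071e-08 kg/(m^2*s)


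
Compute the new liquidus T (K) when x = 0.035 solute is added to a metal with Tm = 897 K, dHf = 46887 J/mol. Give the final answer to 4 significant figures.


dT = R*Tm^2*x / dHf
dT = 8.314 * 897^2 * 0.035 / 46887
dT = 4.99356 K
T_new = 897 - 4.99356 = 892 K


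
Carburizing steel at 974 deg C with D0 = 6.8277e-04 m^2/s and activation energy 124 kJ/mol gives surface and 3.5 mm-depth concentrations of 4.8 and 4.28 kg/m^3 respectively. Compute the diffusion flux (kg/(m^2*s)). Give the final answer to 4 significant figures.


Step 1: D = D0 * exp(-Qd/(R*T))
T = 974 + 273.15 = 1247.15 K
D = 6.8277e-04 * exp(-124e3 / (8.314 * 1247.15)) = 4.37088e-09 m^2/s
Step 2: J = D * (C1 - C2) / dx
J = 4.37088e-09 * (4.8 - 4.28) / 3.5e-03
J = 6.494e-07 kg/(m^2*s)


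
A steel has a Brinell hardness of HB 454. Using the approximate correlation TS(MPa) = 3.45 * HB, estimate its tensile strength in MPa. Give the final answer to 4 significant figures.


TS (MPa) = 3.45 * HB
TS = 3.45 * 454
TS = 1566 MPa


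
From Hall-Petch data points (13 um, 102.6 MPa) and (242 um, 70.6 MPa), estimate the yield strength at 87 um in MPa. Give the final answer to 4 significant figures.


sigma_y = sigma0 + k / sqrt(d)
1/sqrt(d1) = 1/sqrt(1.3e-05) = 277.35;  1/sqrt(d2) = 64.2824
k = (sigma1 - sigma2) / (1/sqrt(d1) - 1/sqrt(d2)) = (102.6 - 70.6) / (277.35 - 64.2824) = 0.150187 MPa*m^0.5
sigma0 = sigma1 - k/sqrt(d1) = 102.6 - 0.150187*277.35 = 60.9456 MPa
sigma_y(d3) = 60.9456 + 0.150187 / sqrt(8.7e-05) = 77.05 MPa


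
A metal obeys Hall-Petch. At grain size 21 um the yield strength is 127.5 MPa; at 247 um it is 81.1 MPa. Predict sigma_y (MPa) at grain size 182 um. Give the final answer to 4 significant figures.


sigma_y = sigma0 + k / sqrt(d)
1/sqrt(d1) = 1/sqrt(2.1e-05) = 218.218;  1/sqrt(d2) = 63.6285
k = (sigma1 - sigma2) / (1/sqrt(d1) - 1/sqrt(d2)) = (127.5 - 81.1) / (218.218 - 63.6285) = 0.30015 MPa*m^0.5
sigma0 = sigma1 - k/sqrt(d1) = 127.5 - 0.30015*218.218 = 62.0019 MPa
sigma_y(d3) = 62.0019 + 0.30015 / sqrt(1.82e-04) = 84.25 MPa


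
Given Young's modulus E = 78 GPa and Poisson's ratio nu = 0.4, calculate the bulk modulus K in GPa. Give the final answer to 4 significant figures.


K = E / (3*(1-2*nu))
K = 78 / (3*(1-2*0.4))
K = 130 GPa


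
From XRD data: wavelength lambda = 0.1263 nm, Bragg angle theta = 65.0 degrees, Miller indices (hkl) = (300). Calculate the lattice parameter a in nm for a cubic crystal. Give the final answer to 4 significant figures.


d = lambda / (2*sin(theta))
d = 0.1263 / (2*sin(65.0 deg))
d = 0.0696783 nm
a = d * sqrt(h^2+k^2+l^2) = 0.0696783 * sqrt(9)
a = 0.209 nm


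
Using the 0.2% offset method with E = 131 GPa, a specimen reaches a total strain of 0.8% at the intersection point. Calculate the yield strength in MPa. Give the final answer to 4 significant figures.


Offset strain = 0.002
Elastic strain at yield = total_strain - offset = 8e-03 - 0.002 = 6e-03
sigma_y = E * elastic_strain = 131000 * 6e-03
sigma_y = 786 MPa


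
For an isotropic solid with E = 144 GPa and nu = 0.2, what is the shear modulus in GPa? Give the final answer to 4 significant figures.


G = E / (2*(1+nu))
G = 144 / (2*(1+0.2))
G = 60 GPa


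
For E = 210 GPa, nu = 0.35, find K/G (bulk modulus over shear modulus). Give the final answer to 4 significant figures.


G = E / (2*(1+nu))
G = 210 / (2*(1+0.35)) = 77.7778 GPa
K = E / (3*(1-2*nu))
K = 210 / (3*(1-2*0.35)) = 233.333 GPa
K/G = 233.333 / 77.7778 = 3


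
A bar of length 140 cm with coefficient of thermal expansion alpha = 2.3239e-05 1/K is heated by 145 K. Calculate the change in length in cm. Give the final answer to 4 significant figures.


dL = L0 * alpha * dT
dL = 140 * 2.3239e-05 * 145
dL = 0.4718 cm


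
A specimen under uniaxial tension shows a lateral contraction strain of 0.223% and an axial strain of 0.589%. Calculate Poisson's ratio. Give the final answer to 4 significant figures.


nu = -epsilon_lat / epsilon_axial
Lateral strain is contraction (negative), so using magnitudes:
nu = 0.223 / 0.589
nu = 0.3786


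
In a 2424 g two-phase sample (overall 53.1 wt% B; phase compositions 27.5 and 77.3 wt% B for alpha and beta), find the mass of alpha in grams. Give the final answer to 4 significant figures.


f_alpha = (C_beta - C0) / (C_beta - C_alpha)
f_alpha = (77.3 - 53.1) / (77.3 - 27.5) = 0.485944
m_alpha = f_alpha * m_total = 0.485944 * 2424 = 1178 g


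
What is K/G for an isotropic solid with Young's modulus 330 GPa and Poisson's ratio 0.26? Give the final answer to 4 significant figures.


G = E / (2*(1+nu))
G = 330 / (2*(1+0.26)) = 130.952 GPa
K = E / (3*(1-2*nu))
K = 330 / (3*(1-2*0.26)) = 229.167 GPa
K/G = 229.167 / 130.952 = 1.75


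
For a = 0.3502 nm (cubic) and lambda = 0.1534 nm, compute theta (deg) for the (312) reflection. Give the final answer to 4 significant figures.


d = a / sqrt(h^2+k^2+l^2)
d = 0.3502 / sqrt(14) = 0.0935949 nm
lambda = 2*d*sin(theta)  =>  sin(theta) = lambda / (2*d)
sin(theta) = 0.1534 / (2 * 0.0935949) = 0.819489
theta = 55.03 deg


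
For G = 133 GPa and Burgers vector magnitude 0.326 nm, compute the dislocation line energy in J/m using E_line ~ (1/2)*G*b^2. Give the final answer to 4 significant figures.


E = G*b^2/2
b = 0.326 nm = 3.26e-10 m
G = 133 GPa = 1.33e+11 Pa
E = 0.5 * 1.33e+11 * (3.26e-10)^2
E = 7.067e-09 J/m


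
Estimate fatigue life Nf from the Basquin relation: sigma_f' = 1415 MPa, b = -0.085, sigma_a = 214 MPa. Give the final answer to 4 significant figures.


sigma_a = sigma_f' * (2*Nf)^b
2*Nf = (sigma_a / sigma_f')^(1/b)
2*Nf = (214 / 1415)^(1/-0.085)
2*Nf = 4.47806e+09
Nf = 2.239e+09 cycles


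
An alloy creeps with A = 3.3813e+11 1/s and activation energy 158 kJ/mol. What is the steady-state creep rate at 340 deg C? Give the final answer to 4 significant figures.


rate = A * exp(-Q / (R*T))
T = 340 + 273.15 = 613.15 K
rate = 3.3813e+11 * exp(-158e3 / (8.314 * 613.15))
rate = 0.01171 1/s


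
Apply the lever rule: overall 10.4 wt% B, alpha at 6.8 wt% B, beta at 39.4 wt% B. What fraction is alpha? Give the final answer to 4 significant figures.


f_alpha = (C_beta - C0) / (C_beta - C_alpha)
f_alpha = (39.4 - 10.4) / (39.4 - 6.8)
f_alpha = 0.8896


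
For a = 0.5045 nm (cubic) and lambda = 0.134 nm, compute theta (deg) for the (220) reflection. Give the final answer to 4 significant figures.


d = a / sqrt(h^2+k^2+l^2)
d = 0.5045 / sqrt(8) = 0.178368 nm
lambda = 2*d*sin(theta)  =>  sin(theta) = lambda / (2*d)
sin(theta) = 0.134 / (2 * 0.178368) = 0.375629
theta = 22.06 deg


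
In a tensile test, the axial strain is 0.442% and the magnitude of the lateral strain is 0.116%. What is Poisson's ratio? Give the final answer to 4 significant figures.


nu = -epsilon_lat / epsilon_axial
Lateral strain is contraction (negative), so using magnitudes:
nu = 0.116 / 0.442
nu = 0.2624


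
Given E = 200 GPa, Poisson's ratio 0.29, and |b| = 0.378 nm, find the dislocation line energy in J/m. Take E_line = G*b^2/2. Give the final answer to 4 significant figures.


Step 1: G = E / (2*(1+nu))
G = 200 / (2*(1+0.29)) = 77.5194 GPa = 7.75194e+10 Pa
Step 2: E_line = G*b^2/2
b = 0.378 nm = 3.78e-10 m
E_line = 0.5 * 7.75194e+10 * (3.78e-10)^2 = 5.538e-09 J/m


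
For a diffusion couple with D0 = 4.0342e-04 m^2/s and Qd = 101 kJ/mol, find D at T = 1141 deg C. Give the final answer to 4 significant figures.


D = D0 * exp(-Qd / (R*T))
T = 1414.15 K
D = 4.0342e-04 * exp(-101e3 / (8.314 * 1414.15))
D = 7.498e-08 m^2/s


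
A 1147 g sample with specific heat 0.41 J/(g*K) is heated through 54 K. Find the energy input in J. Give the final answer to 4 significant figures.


Q = m * cp * dT
Q = 1147 * 0.41 * 54
Q = 25390 J


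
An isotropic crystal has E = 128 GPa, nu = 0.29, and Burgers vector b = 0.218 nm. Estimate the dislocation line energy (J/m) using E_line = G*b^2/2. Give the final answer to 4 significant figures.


Step 1: G = E / (2*(1+nu))
G = 128 / (2*(1+0.29)) = 49.6124 GPa = 4.96124e+10 Pa
Step 2: E_line = G*b^2/2
b = 0.218 nm = 2.18e-10 m
E_line = 0.5 * 4.96124e+10 * (2.18e-10)^2 = 1.179e-09 J/m


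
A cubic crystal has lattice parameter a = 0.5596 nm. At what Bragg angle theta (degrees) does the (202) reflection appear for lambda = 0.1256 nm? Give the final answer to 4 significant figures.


d = a / sqrt(h^2+k^2+l^2)
d = 0.5596 / sqrt(8) = 0.197848 nm
lambda = 2*d*sin(theta)  =>  sin(theta) = lambda / (2*d)
sin(theta) = 0.1256 / (2 * 0.197848) = 0.317415
theta = 18.51 deg


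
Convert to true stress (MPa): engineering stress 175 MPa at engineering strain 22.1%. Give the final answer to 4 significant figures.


sigma_true = sigma_eng * (1 + epsilon_eng)
sigma_true = 175 * (1 + 0.221)
sigma_true = 213.7 MPa


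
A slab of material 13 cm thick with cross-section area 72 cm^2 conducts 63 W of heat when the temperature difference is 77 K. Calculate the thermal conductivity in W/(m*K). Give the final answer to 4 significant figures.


k = Q*L / (A*dT)
L = 0.13 m, A = 7.2e-03 m^2
k = 63 * 0.13 / (7.2e-03 * 77)
k = 14.77 W/(m*K)


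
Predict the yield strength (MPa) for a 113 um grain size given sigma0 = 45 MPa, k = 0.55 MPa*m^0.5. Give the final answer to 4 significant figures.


sigma_y = sigma0 + k / sqrt(d)
d = 113 um = 1.13e-04 m
sigma_y = 45 + 0.55 / sqrt(1.13e-04)
sigma_y = 96.74 MPa


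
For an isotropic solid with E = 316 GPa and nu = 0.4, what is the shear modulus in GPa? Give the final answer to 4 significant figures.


G = E / (2*(1+nu))
G = 316 / (2*(1+0.4))
G = 112.9 GPa


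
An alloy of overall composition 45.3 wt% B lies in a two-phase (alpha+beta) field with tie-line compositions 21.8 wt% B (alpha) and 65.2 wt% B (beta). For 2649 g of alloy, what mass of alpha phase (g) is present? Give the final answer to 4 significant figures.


f_alpha = (C_beta - C0) / (C_beta - C_alpha)
f_alpha = (65.2 - 45.3) / (65.2 - 21.8) = 0.458525
m_alpha = f_alpha * m_total = 0.458525 * 2649 = 1215 g


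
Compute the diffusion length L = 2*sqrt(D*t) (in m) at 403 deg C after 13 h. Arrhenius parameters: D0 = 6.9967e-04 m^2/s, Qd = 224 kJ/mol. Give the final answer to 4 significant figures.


Step 1: D = D0 * exp(-Qd/(R*T))
T = 676.15 K
D = 6.9967e-04 * exp(-224e3 / (8.314 * 676.15)) = 3.46408e-21 m^2/s
Step 2: L = 2*sqrt(D*t)
t = 13 h = 46800 s
L = 2*sqrt(3.46408e-21 * 46800) = 2.547e-08 m


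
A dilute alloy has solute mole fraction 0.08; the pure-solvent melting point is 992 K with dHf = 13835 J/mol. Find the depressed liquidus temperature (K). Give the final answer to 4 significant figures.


dT = R*Tm^2*x / dHf
dT = 8.314 * 992^2 * 0.08 / 13835
dT = 47.309 K
T_new = 992 - 47.309 = 944.7 K


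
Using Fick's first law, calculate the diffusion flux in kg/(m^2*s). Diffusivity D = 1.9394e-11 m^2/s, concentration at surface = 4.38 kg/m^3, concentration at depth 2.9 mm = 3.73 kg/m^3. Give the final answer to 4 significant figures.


J = -D * (dC/dx) = D * (C1 - C2) / dx
J = 1.9394e-11 * (4.38 - 3.73) / 2.9e-03
J = 4.347e-09 kg/(m^2*s)


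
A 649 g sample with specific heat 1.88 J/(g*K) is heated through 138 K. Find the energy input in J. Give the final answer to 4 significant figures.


Q = m * cp * dT
Q = 649 * 1.88 * 138
Q = 168400 J
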